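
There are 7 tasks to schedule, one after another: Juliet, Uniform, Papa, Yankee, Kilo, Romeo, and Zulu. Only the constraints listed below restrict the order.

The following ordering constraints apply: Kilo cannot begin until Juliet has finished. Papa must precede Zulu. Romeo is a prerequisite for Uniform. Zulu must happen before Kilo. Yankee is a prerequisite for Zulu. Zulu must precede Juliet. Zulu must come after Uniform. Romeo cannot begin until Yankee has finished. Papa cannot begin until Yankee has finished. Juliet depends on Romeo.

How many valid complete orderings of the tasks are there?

Yankee is the only task with nothing required before it, so every ordering starts there.
Enumerating by repeatedly choosing an available task (one whose prerequisites are all placed) gives 3 distinct complete orderings.

3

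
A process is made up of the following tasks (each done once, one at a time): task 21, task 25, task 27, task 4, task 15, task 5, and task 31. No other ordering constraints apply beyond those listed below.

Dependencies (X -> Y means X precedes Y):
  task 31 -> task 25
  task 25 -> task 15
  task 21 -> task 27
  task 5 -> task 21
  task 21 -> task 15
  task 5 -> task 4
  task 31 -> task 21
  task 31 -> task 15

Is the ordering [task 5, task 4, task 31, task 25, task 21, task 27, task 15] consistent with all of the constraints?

Going through the constraints one by one, each required predecessor appears earlier in the sequence than its dependent — e.g. task 5 (position 1) is before task 21 (position 5), as required.

Yes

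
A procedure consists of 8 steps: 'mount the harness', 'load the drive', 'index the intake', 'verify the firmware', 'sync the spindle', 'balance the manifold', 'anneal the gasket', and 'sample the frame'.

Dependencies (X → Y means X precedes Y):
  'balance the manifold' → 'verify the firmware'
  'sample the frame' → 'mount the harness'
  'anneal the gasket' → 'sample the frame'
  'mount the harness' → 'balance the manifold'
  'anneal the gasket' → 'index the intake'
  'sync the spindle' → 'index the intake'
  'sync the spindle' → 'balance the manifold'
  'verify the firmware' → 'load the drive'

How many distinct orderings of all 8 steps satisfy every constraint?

The steps with no prerequisites are 'sync the spindle', 'anneal the gasket'; any of them can be placed first.
Systematically extending each partial ordering one step at a time and counting, there are 21 complete orderings.

21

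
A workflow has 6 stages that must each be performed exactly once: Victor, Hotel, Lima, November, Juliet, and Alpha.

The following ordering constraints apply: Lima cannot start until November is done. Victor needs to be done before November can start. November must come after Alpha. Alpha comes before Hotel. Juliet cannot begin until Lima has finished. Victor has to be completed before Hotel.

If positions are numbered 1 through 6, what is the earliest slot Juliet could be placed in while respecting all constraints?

5

Working backwards through the constraints from Juliet, its full set of required predecessors is Victor, Lima, November, Alpha — 4 of them.
So at minimum 4 stages come before Juliet, putting Juliet no earlier than position 5. That position is achievable by scheduling exactly those predecessors first.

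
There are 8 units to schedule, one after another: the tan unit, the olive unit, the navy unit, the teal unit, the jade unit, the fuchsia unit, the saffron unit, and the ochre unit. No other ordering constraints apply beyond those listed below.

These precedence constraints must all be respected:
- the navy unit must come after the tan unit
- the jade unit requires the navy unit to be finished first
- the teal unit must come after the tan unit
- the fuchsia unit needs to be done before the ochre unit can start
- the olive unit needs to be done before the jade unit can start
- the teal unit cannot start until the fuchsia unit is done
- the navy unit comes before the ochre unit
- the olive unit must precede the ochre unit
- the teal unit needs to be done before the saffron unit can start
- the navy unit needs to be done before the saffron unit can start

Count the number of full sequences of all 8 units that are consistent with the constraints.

241

The units with no prerequisites are the tan unit, the olive unit, the fuchsia unit; any of them can be placed first.
Counting all ways to extend the partial order to a total order gives 241.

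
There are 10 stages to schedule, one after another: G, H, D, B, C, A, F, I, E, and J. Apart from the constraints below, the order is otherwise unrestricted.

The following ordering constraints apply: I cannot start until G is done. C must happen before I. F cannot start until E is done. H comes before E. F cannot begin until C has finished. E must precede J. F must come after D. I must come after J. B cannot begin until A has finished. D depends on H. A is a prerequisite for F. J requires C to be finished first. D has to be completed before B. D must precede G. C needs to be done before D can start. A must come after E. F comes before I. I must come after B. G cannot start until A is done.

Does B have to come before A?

In fact the dependencies run the other way: A → B.
So B does not have to come before A — it cannot.

No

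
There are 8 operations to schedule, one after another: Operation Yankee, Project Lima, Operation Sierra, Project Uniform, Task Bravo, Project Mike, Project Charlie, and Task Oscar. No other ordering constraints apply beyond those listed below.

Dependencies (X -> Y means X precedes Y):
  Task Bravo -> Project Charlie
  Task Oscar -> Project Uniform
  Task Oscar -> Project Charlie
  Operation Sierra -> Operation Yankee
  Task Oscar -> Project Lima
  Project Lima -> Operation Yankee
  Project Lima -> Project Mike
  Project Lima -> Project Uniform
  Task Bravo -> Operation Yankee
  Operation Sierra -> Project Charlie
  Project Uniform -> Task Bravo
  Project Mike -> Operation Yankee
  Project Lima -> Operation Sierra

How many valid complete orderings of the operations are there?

27

Task Oscar is the only operation with nothing required before it, so every ordering starts there.
Systematically extending each partial ordering one operation at a time and counting, there are 27 complete orderings.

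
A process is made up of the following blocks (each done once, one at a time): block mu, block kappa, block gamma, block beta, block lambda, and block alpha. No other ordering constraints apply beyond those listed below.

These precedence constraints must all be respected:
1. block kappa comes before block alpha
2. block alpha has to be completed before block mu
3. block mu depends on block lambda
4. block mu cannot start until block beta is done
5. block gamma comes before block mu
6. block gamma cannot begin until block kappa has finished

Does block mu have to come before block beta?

No

There is a chain block beta → block mu, which puts block beta before block mu.
So block mu does not have to come before block beta — it cannot.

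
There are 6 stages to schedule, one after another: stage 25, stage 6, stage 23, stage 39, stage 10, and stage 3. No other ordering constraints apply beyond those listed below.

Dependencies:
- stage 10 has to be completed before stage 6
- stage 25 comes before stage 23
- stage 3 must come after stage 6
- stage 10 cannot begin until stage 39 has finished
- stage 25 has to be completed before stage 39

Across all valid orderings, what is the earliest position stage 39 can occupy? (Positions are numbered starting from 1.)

2

The only stage forced before stage 39 (directly or transitively) is stage 25.
So at minimum 1 stage comes before stage 39, putting stage 39 no earlier than position 2. That position is achievable by scheduling exactly that predecessor first.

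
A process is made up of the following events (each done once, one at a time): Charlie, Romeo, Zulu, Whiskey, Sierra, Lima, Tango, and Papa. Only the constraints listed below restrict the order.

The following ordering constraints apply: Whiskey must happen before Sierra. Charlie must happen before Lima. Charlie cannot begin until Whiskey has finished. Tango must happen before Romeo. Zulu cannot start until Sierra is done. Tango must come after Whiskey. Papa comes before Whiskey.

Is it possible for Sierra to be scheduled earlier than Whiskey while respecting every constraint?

The constraints give a chain Whiskey → Sierra, which forces Whiskey before Sierra.
Hence Sierra can never be scheduled before Whiskey.

No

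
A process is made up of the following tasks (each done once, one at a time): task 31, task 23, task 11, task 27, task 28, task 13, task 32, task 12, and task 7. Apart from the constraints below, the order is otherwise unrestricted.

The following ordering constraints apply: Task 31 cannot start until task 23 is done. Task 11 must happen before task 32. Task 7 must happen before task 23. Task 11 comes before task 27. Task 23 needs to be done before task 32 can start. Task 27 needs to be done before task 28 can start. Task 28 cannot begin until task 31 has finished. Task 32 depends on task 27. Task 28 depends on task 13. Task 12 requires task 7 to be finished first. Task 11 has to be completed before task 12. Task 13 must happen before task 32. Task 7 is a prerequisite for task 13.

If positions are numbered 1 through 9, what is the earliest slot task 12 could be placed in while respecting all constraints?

3

Every task that must precede task 12 has to come before it. Tracing all chains that end at task 12, those tasks are: task 11, task 7 — 2 in total.
With 2 mandatory predecessors, the earliest task 12 can sit is position 2+1 = 3, and placing just those 2 first achieves it.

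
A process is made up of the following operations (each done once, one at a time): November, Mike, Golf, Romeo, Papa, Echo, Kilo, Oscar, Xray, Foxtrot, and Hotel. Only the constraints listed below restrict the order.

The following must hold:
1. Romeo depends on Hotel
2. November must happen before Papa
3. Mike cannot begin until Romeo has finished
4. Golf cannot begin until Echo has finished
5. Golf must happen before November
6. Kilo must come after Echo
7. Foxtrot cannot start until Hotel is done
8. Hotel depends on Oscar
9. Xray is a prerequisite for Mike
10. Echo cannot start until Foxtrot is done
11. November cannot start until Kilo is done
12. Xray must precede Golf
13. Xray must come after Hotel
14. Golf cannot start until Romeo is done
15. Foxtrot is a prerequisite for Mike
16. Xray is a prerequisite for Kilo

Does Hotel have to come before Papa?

Yes

Tracing the constraints gives a chain: Hotel → Xray → Golf → November → Papa.
So Hotel must precede Papa in any valid ordering.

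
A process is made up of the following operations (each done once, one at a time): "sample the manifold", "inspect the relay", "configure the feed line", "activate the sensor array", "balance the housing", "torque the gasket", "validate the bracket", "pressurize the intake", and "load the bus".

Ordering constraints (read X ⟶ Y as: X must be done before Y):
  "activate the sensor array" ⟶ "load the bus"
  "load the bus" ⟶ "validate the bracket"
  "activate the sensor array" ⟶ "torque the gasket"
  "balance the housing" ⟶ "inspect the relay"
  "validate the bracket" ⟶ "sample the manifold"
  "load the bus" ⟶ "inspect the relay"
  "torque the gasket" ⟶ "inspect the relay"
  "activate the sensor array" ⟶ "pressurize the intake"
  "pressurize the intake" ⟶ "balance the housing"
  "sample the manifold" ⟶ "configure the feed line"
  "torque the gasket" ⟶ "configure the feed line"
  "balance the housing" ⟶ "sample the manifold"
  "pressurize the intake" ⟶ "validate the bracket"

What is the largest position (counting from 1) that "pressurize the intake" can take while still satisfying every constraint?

Every operation that must follow "pressurize the intake" has to come after it. Tracing all chains starting from "pressurize the intake", those operations are: "sample the manifold", "inspect the relay", "configure the feed line", "balance the housing", "validate the bracket" — 5 in total.
With 5 mandatory successors out of 9 operations total, the latest slot for "pressurize the intake" is 9−5 = 4, and it's reachable by doing all non-successors before "pressurize the intake".

4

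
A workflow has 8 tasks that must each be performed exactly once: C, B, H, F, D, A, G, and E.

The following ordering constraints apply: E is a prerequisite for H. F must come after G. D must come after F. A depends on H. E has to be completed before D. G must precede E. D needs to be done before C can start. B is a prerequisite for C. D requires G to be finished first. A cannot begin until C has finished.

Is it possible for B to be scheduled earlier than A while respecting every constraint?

B is actually forced before A by the constraints, so certainly some valid ordering has B first.

Yes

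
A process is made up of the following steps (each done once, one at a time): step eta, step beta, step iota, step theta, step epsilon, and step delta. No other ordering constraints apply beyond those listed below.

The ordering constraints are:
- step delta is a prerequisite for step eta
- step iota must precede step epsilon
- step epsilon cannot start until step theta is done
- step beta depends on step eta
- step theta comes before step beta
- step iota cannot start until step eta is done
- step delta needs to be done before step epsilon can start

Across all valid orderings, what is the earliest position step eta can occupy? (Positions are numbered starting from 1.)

2

The only step forced before step eta (directly or transitively) is step delta.
With 1 mandatory predecessor, the earliest step eta can sit is position 1+1 = 2, and placing just that one first achieves it.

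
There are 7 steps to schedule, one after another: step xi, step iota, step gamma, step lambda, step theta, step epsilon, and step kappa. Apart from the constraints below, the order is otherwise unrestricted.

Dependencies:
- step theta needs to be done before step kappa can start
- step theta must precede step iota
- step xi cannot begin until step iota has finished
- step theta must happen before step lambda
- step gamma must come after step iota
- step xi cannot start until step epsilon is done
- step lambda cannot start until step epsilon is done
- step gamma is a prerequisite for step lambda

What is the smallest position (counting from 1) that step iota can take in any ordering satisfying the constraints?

2

The only step forced before step iota (directly or transitively) is step theta.
So at minimum 1 step comes before step iota, putting step iota no earlier than position 2. That position is achievable by scheduling exactly that predecessor first.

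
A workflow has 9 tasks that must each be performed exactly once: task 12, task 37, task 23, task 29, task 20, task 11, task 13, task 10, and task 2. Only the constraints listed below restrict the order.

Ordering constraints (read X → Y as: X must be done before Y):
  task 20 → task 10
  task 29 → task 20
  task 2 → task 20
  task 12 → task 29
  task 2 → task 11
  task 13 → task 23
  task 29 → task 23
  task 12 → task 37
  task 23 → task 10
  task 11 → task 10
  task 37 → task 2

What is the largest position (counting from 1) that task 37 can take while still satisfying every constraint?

5

Following every chain forward from task 37, the tasks that must come later are task 20, task 11, task 10, task 2 — 4 of them.
With 4 mandatory successors out of 9 tasks total, the latest slot for task 37 is 9−4 = 5, and it's reachable by doing all non-successors before task 37.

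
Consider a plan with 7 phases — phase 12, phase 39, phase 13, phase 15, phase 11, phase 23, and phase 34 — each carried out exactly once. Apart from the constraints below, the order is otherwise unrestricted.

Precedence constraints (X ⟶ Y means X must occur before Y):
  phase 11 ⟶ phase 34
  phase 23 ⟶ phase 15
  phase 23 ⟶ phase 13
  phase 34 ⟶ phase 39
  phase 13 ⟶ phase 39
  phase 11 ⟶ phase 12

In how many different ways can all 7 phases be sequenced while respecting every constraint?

132

2 phases have no prerequisites (phase 11, phase 23), so any of them could come first.
Counting all ways to extend the partial order to a total order gives 132.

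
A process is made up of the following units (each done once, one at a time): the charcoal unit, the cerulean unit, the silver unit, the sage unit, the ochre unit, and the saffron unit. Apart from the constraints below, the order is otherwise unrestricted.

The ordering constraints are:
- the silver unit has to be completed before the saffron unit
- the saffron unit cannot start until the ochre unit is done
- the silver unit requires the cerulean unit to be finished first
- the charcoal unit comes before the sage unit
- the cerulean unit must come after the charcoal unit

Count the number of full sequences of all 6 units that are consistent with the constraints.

2 units have no prerequisites (the charcoal unit, the ochre unit), so any of them could come first.
Enumerating by repeatedly choosing an available unit (one whose prerequisites are all placed) gives 19 distinct complete orderings.

19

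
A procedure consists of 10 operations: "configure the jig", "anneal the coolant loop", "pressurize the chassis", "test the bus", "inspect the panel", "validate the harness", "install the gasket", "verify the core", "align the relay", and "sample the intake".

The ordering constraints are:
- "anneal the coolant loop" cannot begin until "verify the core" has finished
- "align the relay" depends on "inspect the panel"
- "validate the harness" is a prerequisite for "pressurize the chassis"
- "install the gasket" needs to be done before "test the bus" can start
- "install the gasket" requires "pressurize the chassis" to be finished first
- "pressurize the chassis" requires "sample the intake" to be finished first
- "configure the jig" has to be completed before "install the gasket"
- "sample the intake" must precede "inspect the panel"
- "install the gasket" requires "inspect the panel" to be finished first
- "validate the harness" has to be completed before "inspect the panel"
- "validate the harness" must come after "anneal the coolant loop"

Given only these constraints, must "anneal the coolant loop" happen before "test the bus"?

Yes

Chaining the stated constraints: "anneal the coolant loop" → "validate the harness" → "pressurize the chassis" → "install the gasket" → "test the bus".
So "anneal the coolant loop" must precede "test the bus" in any valid ordering.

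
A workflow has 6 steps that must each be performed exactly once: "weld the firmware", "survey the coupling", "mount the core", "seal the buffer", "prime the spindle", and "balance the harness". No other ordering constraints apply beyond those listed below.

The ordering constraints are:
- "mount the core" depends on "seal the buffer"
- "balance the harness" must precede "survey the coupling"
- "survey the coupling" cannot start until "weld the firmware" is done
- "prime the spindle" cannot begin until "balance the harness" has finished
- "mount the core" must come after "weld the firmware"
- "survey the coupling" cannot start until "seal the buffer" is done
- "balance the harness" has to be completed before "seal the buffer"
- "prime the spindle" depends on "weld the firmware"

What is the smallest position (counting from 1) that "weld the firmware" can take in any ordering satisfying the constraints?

1

"weld the firmware" has no prerequisites at all, so it can go in position 1.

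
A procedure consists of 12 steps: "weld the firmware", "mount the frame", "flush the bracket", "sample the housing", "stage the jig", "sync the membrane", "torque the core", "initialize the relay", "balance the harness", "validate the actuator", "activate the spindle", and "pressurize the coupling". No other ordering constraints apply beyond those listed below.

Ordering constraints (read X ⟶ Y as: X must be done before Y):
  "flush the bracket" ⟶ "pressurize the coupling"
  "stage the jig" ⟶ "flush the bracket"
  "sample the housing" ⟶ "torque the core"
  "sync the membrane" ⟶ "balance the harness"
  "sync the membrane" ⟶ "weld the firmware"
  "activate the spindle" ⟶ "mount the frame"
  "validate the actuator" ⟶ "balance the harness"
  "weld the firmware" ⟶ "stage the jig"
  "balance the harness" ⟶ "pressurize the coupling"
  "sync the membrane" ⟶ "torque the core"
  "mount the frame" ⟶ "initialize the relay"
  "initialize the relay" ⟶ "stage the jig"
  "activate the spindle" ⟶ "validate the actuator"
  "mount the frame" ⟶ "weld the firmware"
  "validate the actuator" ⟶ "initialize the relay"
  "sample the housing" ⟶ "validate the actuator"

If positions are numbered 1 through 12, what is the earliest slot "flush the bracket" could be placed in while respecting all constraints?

The steps that are forced before "flush the bracket", directly or transitively, are "weld the firmware", "mount the frame", "sample the housing", "stage the jig", "sync the membrane", "initialize the relay", "validate the actuator", "activate the spindle". That's 8 steps.
So at minimum 8 steps come before "flush the bracket", putting "flush the bracket" no earlier than position 9. That position is achievable by scheduling exactly those predecessors first.

9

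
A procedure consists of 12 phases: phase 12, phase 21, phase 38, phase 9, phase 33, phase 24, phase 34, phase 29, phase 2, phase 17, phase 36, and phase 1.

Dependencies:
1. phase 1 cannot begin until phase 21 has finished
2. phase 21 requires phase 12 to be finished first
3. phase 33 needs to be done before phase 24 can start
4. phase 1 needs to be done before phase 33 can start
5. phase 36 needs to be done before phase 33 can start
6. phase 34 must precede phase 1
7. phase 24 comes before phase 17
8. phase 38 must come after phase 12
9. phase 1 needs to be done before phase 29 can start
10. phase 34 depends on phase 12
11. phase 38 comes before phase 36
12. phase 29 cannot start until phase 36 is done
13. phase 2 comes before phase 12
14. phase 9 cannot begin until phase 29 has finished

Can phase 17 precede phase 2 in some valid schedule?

No

Following phase 2 → phase 12 → phase 21 → phase 1 → phase 33 → phase 24 → phase 17, phase 2 must precede phase 17 in every valid ordering.
Hence phase 17 can never be scheduled before phase 2.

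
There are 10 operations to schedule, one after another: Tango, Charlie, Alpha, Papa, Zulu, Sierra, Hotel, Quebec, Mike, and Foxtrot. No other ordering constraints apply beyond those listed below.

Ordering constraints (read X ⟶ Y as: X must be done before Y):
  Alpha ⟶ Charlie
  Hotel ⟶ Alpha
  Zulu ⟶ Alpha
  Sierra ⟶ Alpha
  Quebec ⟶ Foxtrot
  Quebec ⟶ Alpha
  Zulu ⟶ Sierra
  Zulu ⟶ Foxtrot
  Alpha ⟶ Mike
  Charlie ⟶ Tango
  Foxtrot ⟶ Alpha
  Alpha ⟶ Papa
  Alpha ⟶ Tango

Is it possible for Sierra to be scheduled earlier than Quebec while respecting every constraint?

Yes

No chain of constraints runs from Quebec to Sierra, so Quebec is not required to come first.
That means at least one valid schedule has Sierra before Quebec.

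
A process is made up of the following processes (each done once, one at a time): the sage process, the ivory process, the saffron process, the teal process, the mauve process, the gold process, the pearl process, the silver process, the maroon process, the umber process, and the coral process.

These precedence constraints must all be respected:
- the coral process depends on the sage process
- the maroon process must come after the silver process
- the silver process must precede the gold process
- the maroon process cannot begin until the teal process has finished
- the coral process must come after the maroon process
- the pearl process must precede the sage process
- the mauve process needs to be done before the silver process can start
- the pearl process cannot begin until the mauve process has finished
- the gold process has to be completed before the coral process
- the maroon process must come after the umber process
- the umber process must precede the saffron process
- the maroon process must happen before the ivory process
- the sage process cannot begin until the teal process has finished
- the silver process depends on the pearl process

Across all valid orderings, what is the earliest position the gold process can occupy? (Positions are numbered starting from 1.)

4

The processes that are forced before the gold process, directly or transitively, are the mauve process, the pearl process, the silver process. That's 3 processes.
With 3 mandatory predecessors, the earliest the gold process can sit is position 3+1 = 4, and placing just those 3 first achieves it.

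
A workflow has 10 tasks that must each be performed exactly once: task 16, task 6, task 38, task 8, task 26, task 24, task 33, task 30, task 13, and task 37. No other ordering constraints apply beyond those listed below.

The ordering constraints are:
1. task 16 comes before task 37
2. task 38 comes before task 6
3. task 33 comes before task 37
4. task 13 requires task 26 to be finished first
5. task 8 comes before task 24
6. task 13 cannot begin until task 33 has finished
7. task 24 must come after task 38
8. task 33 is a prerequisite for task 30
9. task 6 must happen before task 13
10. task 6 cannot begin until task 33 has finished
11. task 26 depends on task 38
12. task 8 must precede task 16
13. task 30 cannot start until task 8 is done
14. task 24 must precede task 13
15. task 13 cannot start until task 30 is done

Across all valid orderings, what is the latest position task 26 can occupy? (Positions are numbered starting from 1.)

9

Following the constraints forward from task 26, its only required successor is task 13.
So at least 1 task follows task 26, putting task 26 no later than position 9. That position is achievable by scheduling everything else first.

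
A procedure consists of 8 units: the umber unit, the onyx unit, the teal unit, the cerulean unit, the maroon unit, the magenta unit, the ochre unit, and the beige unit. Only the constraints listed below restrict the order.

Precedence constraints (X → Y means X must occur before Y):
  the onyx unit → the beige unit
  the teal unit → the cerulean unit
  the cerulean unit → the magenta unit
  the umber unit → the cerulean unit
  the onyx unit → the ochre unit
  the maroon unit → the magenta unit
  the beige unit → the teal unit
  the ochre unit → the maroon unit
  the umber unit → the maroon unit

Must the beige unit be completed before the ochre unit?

Nothing in the constraints links the beige unit and the ochre unit; they are unordered relative to each other.
There exist valid orderings with the ochre unit before the beige unit, so the beige unit is not required to come first.

No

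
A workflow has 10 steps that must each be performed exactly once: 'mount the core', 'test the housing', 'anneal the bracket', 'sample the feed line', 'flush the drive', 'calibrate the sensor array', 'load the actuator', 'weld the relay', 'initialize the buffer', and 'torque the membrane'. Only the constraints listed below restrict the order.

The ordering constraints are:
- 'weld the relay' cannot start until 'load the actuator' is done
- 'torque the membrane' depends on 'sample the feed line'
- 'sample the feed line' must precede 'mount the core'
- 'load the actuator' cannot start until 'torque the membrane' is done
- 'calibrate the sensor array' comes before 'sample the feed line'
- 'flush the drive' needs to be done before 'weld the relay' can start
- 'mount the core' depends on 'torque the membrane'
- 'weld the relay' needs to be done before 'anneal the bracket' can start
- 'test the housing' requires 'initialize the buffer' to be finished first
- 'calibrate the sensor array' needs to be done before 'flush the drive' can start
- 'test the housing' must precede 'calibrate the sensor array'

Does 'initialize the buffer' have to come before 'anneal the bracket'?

Yes

There is a constraint chain 'initialize the buffer' → 'test the housing' → 'calibrate the sensor array' → 'flush the drive' → 'weld the relay' → 'anneal the bracket'.
So 'initialize the buffer' must precede 'anneal the bracket' in any valid ordering.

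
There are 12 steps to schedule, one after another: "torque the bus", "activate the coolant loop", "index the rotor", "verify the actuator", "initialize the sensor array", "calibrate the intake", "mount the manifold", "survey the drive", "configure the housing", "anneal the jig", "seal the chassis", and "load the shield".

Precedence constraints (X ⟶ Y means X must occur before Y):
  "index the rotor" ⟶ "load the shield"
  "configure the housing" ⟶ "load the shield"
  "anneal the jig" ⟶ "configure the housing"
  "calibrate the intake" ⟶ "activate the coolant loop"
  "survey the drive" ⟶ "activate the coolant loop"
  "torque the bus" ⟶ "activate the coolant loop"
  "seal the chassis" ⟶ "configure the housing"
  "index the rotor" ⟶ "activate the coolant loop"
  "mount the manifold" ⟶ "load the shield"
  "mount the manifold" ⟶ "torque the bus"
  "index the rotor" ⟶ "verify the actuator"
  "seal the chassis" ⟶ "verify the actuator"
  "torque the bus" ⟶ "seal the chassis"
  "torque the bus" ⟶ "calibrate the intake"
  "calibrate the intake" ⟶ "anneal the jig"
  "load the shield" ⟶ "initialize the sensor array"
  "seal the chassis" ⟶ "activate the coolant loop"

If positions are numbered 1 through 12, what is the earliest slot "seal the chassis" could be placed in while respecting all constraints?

Working backwards through the constraints from "seal the chassis", its full set of required predecessors is "torque the bus", "mount the manifold" — 2 of them.
With 2 mandatory predecessors, the earliest "seal the chassis" can sit is position 2+1 = 3, and placing just those 2 first achieves it.

3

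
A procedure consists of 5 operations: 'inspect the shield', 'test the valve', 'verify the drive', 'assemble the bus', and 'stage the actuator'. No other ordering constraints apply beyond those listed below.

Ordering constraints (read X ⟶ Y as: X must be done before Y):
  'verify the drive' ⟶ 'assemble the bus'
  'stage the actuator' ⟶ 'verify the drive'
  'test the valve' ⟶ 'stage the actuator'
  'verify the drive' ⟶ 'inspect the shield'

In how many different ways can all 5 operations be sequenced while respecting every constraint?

2

Only 'test the valve' has no prerequisites, so it must go first.
Systematically extending each partial ordering one operation at a time and counting, there are 2 complete orderings.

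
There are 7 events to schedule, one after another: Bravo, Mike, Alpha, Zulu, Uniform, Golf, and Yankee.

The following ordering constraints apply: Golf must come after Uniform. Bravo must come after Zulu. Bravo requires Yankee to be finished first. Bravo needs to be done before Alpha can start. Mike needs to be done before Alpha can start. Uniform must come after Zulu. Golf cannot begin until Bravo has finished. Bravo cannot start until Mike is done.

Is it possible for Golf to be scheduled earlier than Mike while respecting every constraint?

No

The constraints give a chain Mike → Bravo → Golf, which forces Mike before Golf.
Hence Golf can never be scheduled before Mike.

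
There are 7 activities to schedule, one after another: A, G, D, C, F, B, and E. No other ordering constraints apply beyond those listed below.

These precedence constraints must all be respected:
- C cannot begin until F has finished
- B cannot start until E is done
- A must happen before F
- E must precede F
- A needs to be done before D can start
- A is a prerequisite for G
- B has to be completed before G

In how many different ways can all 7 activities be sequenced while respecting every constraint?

The activities with no prerequisites are A, E; any of them can be placed first.
Enumerating by repeatedly choosing an available activity (one whose prerequisites are all placed) gives 78 distinct complete orderings.

78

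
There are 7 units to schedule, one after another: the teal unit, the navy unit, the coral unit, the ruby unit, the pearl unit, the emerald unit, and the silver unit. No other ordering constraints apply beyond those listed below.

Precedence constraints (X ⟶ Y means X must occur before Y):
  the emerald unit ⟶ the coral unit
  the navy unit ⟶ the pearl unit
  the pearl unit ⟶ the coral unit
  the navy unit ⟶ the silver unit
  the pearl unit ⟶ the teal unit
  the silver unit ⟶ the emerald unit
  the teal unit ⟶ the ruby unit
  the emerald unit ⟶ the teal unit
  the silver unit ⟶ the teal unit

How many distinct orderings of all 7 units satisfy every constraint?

9

The navy unit is the only unit with nothing required before it, so every ordering starts there.
Counting all ways to extend the partial order to a total order gives 9.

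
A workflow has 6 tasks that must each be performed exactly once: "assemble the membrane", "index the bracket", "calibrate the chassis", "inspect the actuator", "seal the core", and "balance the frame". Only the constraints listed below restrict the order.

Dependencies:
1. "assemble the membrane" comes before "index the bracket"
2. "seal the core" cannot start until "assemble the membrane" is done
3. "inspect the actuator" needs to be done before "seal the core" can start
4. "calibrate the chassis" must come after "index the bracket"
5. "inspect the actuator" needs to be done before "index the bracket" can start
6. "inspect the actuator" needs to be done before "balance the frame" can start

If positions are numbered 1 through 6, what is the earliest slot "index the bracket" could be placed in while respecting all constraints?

Every task that must precede "index the bracket" has to come before it. Tracing all chains that end at "index the bracket", those tasks are: "assemble the membrane", "inspect the actuator" — 2 in total.
So at minimum 2 tasks come before "index the bracket", putting "index the bracket" no earlier than position 3. That position is achievable by scheduling exactly those predecessors first.

3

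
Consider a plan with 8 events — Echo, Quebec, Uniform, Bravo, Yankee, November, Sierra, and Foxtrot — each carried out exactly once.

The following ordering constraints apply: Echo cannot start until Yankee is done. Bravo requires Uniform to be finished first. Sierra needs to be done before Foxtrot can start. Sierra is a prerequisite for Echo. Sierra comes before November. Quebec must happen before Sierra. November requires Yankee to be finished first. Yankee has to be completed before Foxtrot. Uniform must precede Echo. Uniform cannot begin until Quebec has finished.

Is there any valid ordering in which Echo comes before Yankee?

No

The constraints give a chain Yankee → Echo, which forces Yankee before Echo.
Hence Echo can never be scheduled before Yankee.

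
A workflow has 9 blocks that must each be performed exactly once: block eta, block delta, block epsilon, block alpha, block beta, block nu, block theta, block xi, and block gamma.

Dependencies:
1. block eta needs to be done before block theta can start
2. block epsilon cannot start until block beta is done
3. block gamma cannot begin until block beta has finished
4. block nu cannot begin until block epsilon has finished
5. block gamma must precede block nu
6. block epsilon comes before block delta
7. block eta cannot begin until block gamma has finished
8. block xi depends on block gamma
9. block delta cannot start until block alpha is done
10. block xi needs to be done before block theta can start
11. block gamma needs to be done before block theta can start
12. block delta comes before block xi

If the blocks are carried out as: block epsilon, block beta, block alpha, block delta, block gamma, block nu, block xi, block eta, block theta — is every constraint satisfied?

In the proposed order, block epsilon appears before block beta.
Since block beta is required before block epsilon, the ordering is invalid.

No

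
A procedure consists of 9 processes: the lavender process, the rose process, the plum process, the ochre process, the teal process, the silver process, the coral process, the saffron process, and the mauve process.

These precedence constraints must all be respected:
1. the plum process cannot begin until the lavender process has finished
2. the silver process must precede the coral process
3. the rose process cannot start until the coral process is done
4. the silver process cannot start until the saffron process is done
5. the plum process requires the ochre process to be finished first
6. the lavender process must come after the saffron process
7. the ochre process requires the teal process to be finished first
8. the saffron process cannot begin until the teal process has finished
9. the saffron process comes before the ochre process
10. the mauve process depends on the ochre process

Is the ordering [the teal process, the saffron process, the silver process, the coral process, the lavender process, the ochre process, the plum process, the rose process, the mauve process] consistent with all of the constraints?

Every stated constraint is respected: the teal process sits at position 1, ahead of the ochre process at position 6, and each of the other listed pairs likewise has the predecessor earlier in the sequence.

Yes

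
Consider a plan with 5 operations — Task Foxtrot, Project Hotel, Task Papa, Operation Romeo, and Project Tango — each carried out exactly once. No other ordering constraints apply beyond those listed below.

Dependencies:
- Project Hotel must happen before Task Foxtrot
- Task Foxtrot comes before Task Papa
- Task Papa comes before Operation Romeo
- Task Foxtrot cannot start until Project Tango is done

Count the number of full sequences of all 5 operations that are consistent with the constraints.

2 operations have no prerequisites (Project Hotel, Project Tango), so any of them could come first.
Counting all ways to extend the partial order to a total order gives 2.

2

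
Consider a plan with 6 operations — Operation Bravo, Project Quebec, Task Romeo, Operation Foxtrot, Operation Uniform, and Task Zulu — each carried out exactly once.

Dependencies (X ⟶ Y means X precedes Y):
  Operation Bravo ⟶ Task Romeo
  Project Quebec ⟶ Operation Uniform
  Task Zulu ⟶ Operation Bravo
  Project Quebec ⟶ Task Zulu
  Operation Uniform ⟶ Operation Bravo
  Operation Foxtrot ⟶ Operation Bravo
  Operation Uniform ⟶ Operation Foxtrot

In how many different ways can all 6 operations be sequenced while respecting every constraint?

Project Quebec is the only operation with nothing required before it, so every ordering starts there.
Enumerating by repeatedly choosing an available operation (one whose prerequisites are all placed) gives 3 distinct complete orderings.

3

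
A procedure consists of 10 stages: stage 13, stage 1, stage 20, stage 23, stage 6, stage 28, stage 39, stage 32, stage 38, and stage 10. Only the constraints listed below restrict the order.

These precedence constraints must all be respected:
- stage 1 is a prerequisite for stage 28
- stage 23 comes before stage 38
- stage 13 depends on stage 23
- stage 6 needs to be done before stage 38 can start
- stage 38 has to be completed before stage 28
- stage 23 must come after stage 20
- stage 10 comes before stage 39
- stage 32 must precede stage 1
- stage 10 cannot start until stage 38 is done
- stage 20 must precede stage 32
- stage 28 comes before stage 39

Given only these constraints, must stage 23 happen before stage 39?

Yes

There is a constraint chain stage 23 → stage 38 → stage 10 → stage 39.
Hence stage 23 necessarily comes before stage 39.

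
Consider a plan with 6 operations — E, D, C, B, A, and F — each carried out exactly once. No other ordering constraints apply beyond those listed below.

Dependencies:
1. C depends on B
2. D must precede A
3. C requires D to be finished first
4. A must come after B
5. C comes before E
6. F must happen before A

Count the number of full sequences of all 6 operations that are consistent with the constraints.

3 operations have no prerequisites (D, B, F), so any of them could come first.
Systematically extending each partial ordering one operation at a time and counting, there are 24 complete orderings.

24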